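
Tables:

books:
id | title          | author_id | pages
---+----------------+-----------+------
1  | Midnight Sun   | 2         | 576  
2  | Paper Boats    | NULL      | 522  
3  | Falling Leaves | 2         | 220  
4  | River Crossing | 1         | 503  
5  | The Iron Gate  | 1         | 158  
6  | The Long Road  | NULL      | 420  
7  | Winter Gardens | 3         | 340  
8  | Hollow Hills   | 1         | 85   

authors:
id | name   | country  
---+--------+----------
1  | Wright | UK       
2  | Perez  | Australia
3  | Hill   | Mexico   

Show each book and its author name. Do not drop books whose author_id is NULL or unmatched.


LEFT JOIN keeps every row from books (the left table); where author_id has no match in authors, the author columns become NULL. Walk through each book:
  - book 1 (Midnight Sun): author_id=2 -> matches Perez
  - book 2 (Paper Boats): author_id=NULL, no match -> kept with NULL
  - book 3 (Falling Leaves): author_id=2 -> matches Perez
  - book 4 (River Crossing): author_id=1 -> matches Wright
  - book 5 (The Iron Gate): author_id=1 -> matches Wright
  - book 6 (The Long Road): author_id=NULL, no match -> kept with NULL
  - book 7 (Winter Gardens): author_id=3 -> matches Hill
  - book 8 (Hollow Hills): author_id=1 -> matches Wright
All 8 rows appear; 2 have NULL author.

SQL:
SELECT a.title, b.name AS author
FROM books a
LEFT JOIN authors b ON a.author_id = b.id

Result:
title          | author
---------------+-------
Midnight Sun   | Perez 
Paper Boats    | NULL  
Falling Leaves | Perez 
River Crossing | Wright
The Iron Gate  | Wright
The Long Road  | NULL  
Winter Gardens | Hill  
Hollow Hills   | Wright


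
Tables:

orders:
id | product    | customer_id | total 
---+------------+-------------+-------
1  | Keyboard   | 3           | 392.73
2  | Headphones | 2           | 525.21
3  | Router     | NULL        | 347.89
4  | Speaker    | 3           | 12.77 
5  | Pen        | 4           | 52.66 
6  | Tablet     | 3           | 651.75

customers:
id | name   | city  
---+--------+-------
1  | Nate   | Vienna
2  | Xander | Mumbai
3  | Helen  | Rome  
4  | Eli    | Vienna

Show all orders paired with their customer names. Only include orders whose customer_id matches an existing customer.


INNER JOIN keeps only orders rows whose customer_id matches an id in customers. Walk through each order:
  - order 1 (Keyboard): customer_id=3 -> matches Helen
  - order 2 (Headphones): customer_id=2 -> matches Xander
  - order 3 (Router): customer_id=NULL, no match -> dropped
  - order 4 (Speaker): customer_id=3 -> matches Helen
  - order 5 (Pen): customer_id=4 -> matches Eli
  - order 6 (Tablet): customer_id=3 -> matches Helen
So 1 of 6 rows is dropped.

SQL:
SELECT a.product, b.name AS customer
FROM orders a
INNER JOIN customers b ON a.customer_id = b.id

Result:
product    | customer
-----------+---------
Keyboard   | Helen   
Headphones | Xander  
Speaker    | Helen   
Pen        | Eli     
Tablet     | Helen   


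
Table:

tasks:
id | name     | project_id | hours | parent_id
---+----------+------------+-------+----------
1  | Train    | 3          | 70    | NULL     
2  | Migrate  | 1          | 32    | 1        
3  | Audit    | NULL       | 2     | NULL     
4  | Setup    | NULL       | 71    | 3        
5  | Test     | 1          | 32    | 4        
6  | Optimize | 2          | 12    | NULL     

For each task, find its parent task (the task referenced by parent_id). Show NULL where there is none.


This is a self-join: tasks is joined to a second copy of itself, matching each row's parent_id to another row's id. Use LEFT JOIN so rows with parent_id=NULL are kept.
  - task 1 (Train): parent_id=NULL -> NULL
  - task 2 (Migrate): parent_id=1 -> Train
  - task 3 (Audit): parent_id=NULL -> NULL
  - task 4 (Setup): parent_id=3 -> Audit
  - task 5 (Test): parent_id=4 -> Setup
  - task 6 (Optimize): parent_id=NULL -> NULL

SQL:
SELECT a.name AS item, b.name AS parent
FROM tasks a
LEFT JOIN tasks b ON a.parent_id = b.id

Result:
item     | parent
---------+-------
Train    | NULL  
Migrate  | Train 
Audit    | NULL  
Setup    | Audit 
Test     | Setup 
Optimize | NULL  


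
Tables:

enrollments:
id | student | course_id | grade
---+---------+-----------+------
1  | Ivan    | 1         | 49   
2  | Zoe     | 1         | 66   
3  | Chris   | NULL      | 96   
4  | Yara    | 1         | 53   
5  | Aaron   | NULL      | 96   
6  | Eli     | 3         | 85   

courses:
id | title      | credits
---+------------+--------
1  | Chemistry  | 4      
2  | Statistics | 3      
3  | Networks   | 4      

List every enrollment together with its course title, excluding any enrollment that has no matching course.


INNER JOIN keeps only enrollments rows whose course_id matches an id in courses. Walk through each enrollment:
  - enrollment 1 (Ivan): course_id=1 -> matches Chemistry
  - enrollment 2 (Zoe): course_id=1 -> matches Chemistry
  - enrollment 3 (Chris): course_id=NULL, no match -> dropped
  - enrollment 4 (Yara): course_id=1 -> matches Chemistry
  - enrollment 5 (Aaron): course_id=NULL, no match -> dropped
  - enrollment 6 (Eli): course_id=3 -> matches Networks
So 2 of 6 rows are dropped.

SQL:
SELECT a.student, b.title AS course
FROM enrollments a
INNER JOIN courses b ON a.course_id = b.id

Result:
student | course   
--------+----------
Ivan    | Chemistry
Zoe     | Chemistry
Yara    | Chemistry
Eli     | Networks 


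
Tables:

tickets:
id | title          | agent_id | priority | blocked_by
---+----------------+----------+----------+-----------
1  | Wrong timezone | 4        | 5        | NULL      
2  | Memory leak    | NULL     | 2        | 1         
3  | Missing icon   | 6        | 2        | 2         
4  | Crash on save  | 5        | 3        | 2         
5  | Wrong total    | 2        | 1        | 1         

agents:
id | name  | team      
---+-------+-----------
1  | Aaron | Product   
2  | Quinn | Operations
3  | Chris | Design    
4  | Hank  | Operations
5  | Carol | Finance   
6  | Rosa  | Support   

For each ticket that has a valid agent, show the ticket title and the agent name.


INNER JOIN keeps only tickets rows whose agent_id matches an id in agents. Walk through each ticket:
  - ticket 1 (Wrong timezone): agent_id=4 -> matches Hank
  - ticket 2 (Memory leak): agent_id=NULL, no match -> dropped
  - ticket 3 (Missing icon): agent_id=6 -> matches Rosa
  - ticket 4 (Crash on save): agent_id=5 -> matches Carol
  - ticket 5 (Wrong total): agent_id=2 -> matches Quinn
So 1 of 5 rows is dropped.

SQL:
SELECT a.title, b.name AS agent
FROM tickets a
INNER JOIN agents b ON a.agent_id = b.id

Result:
title          | agent
---------------+------
Wrong timezone | Hank 
Missing icon   | Rosa 
Crash on save  | Carol
Wrong total    | Quinn


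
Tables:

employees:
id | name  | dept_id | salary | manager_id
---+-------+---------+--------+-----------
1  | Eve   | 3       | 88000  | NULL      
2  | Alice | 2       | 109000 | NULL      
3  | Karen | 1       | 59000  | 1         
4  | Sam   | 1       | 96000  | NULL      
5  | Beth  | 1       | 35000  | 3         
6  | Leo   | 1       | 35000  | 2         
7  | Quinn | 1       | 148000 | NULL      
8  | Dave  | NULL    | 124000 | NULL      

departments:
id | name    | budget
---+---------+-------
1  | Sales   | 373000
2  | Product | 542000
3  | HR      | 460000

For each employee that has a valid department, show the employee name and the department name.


INNER JOIN keeps only employees rows whose dept_id matches an id in departments. Walk through each employee:
  - employee 1 (Eve): dept_id=3 -> matches HR
  - employee 2 (Alice): dept_id=2 -> matches Product
  - employee 3 (Karen): dept_id=1 -> matches Sales
  - employee 4 (Sam): dept_id=1 -> matches Sales
  - employee 5 (Beth): dept_id=1 -> matches Sales
  - employee 6 (Leo): dept_id=1 -> matches Sales
  - employee 7 (Quinn): dept_id=1 -> matches Sales
  - employee 8 (Dave): dept_id=NULL, no match -> dropped
So 1 of 8 rows is dropped.

SQL:
SELECT a.name, b.name AS department
FROM employees a
INNER JOIN departments b ON a.dept_id = b.id

Result:
name  | department
------+-----------
Eve   | HR        
Alice | Product   
Karen | Sales     
Sam   | Sales     
Beth  | Sales     
Leo   | Sales     
Quinn | Sales     


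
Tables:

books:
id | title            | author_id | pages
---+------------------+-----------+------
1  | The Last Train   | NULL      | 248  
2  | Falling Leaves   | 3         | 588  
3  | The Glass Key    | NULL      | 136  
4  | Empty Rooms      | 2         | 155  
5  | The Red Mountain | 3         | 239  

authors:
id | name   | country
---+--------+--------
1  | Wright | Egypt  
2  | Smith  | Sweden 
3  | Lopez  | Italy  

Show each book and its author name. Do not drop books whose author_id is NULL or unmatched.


LEFT JOIN keeps every row from books (the left table); where author_id has no match in authors, the author columns become NULL. Walk through each book:
  - book 1 (The Last Train): author_id=NULL, no match -> kept with NULL
  - book 2 (Falling Leaves): author_id=3 -> matches Lopez
  - book 3 (The Glass Key): author_id=NULL, no match -> kept with NULL
  - book 4 (Empty Rooms): author_id=2 -> matches Smith
  - book 5 (The Red Mountain): author_id=3 -> matches Lopez
All 5 rows appear; 2 have NULL author.

SQL:
SELECT a.title, b.name AS author
FROM books a
LEFT JOIN authors b ON a.author_id = b.id

Result:
title            | author
-----------------+-------
The Last Train   | NULL  
Falling Leaves   | Lopez 
The Glass Key    | NULL  
Empty Rooms      | Smith 
The Red Mountain | Lopez 


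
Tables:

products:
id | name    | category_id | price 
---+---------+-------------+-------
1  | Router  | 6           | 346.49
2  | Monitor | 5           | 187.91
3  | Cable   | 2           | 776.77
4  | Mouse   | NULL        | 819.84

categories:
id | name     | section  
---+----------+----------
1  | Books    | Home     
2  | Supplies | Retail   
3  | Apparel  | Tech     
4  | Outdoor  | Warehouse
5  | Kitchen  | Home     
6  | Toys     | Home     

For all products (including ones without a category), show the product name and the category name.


LEFT JOIN keeps every row from products (the left table); where category_id has no match in categories, the category columns become NULL. Walk through each product:
  - product 1 (Router): category_id=6 -> matches Toys
  - product 2 (Monitor): category_id=5 -> matches Kitchen
  - product 3 (Cable): category_id=2 -> matches Supplies
  - product 4 (Mouse): category_id=NULL, no match -> kept with NULL
All 4 rows appear; 1 has NULL category.

SQL:
SELECT a.name, b.name AS category
FROM products a
LEFT JOIN categories b ON a.category_id = b.id

Result:
name    | category
--------+---------
Router  | Toys    
Monitor | Kitchen 
Cable   | Supplies
Mouse   | NULL    


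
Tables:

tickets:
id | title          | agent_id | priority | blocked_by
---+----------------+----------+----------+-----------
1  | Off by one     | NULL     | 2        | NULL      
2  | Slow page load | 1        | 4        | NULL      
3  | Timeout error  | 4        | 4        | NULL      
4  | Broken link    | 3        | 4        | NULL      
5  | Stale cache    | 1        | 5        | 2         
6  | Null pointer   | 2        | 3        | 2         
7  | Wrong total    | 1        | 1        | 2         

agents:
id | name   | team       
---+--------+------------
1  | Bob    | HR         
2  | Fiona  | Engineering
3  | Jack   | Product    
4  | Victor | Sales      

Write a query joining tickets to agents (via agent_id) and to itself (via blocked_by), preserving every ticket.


Two LEFT JOINs from the same base table tickets: one to agents via agent_id, one to tickets itself via blocked_by. Both are LEFT so every ticket is preserved.
Match against agents:
  - ticket 1 (Off by one): agent_id=NULL, no match -> kept with NULL
  - ticket 2 (Slow page load): agent_id=1 -> matches Bob
  - ticket 3 (Timeout error): agent_id=4 -> matches Victor
  - ticket 4 (Broken link): agent_id=3 -> matches Jack
  - ticket 5 (Stale cache): agent_id=1 -> matches Bob
  - ticket 6 (Null pointer): agent_id=2 -> matches Fiona
  - ticket 7 (Wrong total): agent_id=1 -> matches Bob
Match against tickets (self):
  - ticket 1 (Off by one): blocked_by=NULL -> NULL
  - ticket 2 (Slow page load): blocked_by=NULL -> NULL
  - ticket 3 (Timeout error): blocked_by=NULL -> NULL
  - ticket 4 (Broken link): blocked_by=NULL -> NULL
  - ticket 5 (Stale cache): blocked_by=2 -> Slow page load
  - ticket 6 (Null pointer): blocked_by=2 -> Slow page load
  - ticket 7 (Wrong total): blocked_by=2 -> Slow page load

SQL:
SELECT a.title, b.name AS agent, c.title AS blocked_by
FROM tickets a
LEFT JOIN agents b ON a.agent_id = b.id
LEFT JOIN tickets c ON a.blocked_by = c.id

Result:
title          | agent  | blocked_by    
---------------+--------+---------------
Off by one     | NULL   | NULL          
Slow page load | Bob    | NULL          
Timeout error  | Victor | NULL          
Broken link    | Jack   | NULL          
Stale cache    | Bob    | Slow page load
Null pointer   | Fiona  | Slow page load
Wrong total    | Bob    | Slow page load


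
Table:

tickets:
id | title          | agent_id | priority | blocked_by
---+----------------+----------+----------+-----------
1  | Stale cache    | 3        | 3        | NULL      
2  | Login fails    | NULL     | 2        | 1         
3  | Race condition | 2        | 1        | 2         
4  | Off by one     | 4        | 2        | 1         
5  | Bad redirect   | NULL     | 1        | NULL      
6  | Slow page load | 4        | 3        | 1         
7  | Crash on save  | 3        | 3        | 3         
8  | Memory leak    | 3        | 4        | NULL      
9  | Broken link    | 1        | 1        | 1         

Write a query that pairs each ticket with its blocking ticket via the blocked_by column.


This is a self-join: tickets is joined to a second copy of itself, matching each row's blocked_by to another row's id. Use LEFT JOIN so rows with blocked_by=NULL are kept.
  - ticket 1 (Stale cache): blocked_by=NULL -> NULL
  - ticket 2 (Login fails): blocked_by=1 -> Stale cache
  - ticket 3 (Race condition): blocked_by=2 -> Login fails
  - ticket 4 (Off by one): blocked_by=1 -> Stale cache
  - ticket 5 (Bad redirect): blocked_by=NULL -> NULL
  - ticket 6 (Slow page load): blocked_by=1 -> Stale cache
  - ticket 7 (Crash on save): blocked_by=3 -> Race condition
  - ticket 8 (Memory leak): blocked_by=NULL -> NULL
  - ticket 9 (Broken link): blocked_by=1 -> Stale cache

SQL:
SELECT a.title AS item, b.title AS blocked_by
FROM tickets a
LEFT JOIN tickets b ON a.blocked_by = b.id

Result:
item           | blocked_by    
---------------+---------------
Stale cache    | NULL          
Login fails    | Stale cache   
Race condition | Login fails   
Off by one     | Stale cache   
Bad redirect   | NULL          
Slow page load | Stale cache   
Crash on save  | Race condition
Memory leak    | NULL          
Broken link    | Stale cache   


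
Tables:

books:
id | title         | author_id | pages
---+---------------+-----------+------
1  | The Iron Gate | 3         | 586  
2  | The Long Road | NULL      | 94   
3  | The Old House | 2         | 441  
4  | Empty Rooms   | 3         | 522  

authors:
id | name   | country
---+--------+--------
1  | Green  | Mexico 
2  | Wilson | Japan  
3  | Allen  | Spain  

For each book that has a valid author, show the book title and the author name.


INNER JOIN keeps only books rows whose author_id matches an id in authors. Walk through each book:
  - book 1 (The Iron Gate): author_id=3 -> matches Allen
  - book 2 (The Long Road): author_id=NULL, no match -> dropped
  - book 3 (The Old House): author_id=2 -> matches Wilson
  - book 4 (Empty Rooms): author_id=3 -> matches Allen
So 1 of 4 rows is dropped.

SQL:
SELECT a.title, b.name AS author
FROM books a
INNER JOIN authors b ON a.author_id = b.id

Result:
title         | author
--------------+-------
The Iron Gate | Allen 
The Old House | Wilson
Empty Rooms   | Allen 


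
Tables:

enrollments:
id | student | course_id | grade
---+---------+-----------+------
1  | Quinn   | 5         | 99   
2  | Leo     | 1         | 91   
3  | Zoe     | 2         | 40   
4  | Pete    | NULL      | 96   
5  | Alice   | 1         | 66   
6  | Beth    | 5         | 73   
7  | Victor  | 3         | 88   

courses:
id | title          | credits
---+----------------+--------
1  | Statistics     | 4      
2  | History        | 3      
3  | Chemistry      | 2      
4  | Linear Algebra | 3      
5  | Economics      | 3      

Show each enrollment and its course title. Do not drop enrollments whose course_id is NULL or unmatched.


LEFT JOIN keeps every row from enrollments (the left table); where course_id has no match in courses, the course columns become NULL. Walk through each enrollment:
  - enrollment 1 (Quinn): course_id=5 -> matches Economics
  - enrollment 2 (Leo): course_id=1 -> matches Statistics
  - enrollment 3 (Zoe): course_id=2 -> matches History
  - enrollment 4 (Pete): course_id=NULL, no match -> kept with NULL
  - enrollment 5 (Alice): course_id=1 -> matches Statistics
  - enrollment 6 (Beth): course_id=5 -> matches Economics
  - enrollment 7 (Victor): course_id=3 -> matches Chemistry
All 7 rows appear; 1 has NULL course.

SQL:
SELECT a.student, b.title AS course
FROM enrollments a
LEFT JOIN courses b ON a.course_id = b.id

Result:
student | course    
--------+-----------
Quinn   | Economics 
Leo     | Statistics
Zoe     | History   
Pete    | NULL      
Alice   | Statistics
Beth    | Economics 
Victor  | Chemistry 


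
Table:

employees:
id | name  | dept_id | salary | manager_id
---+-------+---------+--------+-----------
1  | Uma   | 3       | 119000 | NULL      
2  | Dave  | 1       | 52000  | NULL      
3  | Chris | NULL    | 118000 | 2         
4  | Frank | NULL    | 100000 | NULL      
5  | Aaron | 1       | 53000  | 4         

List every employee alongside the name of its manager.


This is a self-join: employees is joined to a second copy of itself, matching each row's manager_id to another row's id. Use LEFT JOIN so rows with manager_id=NULL are kept.
  - employee 1 (Uma): manager_id=NULL -> NULL
  - employee 2 (Dave): manager_id=NULL -> NULL
  - employee 3 (Chris): manager_id=2 -> Dave
  - employee 4 (Frank): manager_id=NULL -> NULL
  - employee 5 (Aaron): manager_id=4 -> Frank

SQL:
SELECT a.name AS item, b.name AS manager
FROM employees a
LEFT JOIN employees b ON a.manager_id = b.id

Result:
item  | manager
------+--------
Uma   | NULL   
Dave  | NULL   
Chris | Dave   
Frank | NULL   
Aaron | Frank  


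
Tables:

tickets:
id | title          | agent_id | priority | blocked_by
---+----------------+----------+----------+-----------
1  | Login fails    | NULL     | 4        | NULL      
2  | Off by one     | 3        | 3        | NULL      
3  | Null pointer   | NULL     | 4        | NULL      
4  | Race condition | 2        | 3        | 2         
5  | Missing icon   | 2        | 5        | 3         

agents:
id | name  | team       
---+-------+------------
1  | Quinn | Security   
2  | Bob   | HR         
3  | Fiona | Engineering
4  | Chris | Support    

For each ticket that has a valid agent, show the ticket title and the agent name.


INNER JOIN keeps only tickets rows whose agent_id matches an id in agents. Walk through each ticket:
  - ticket 1 (Login fails): agent_id=NULL, no match -> dropped
  - ticket 2 (Off by one): agent_id=3 -> matches Fiona
  - ticket 3 (Null pointer): agent_id=NULL, no match -> dropped
  - ticket 4 (Race condition): agent_id=2 -> matches Bob
  - ticket 5 (Missing icon): agent_id=2 -> matches Bob
So 2 of 5 rows are dropped.

SQL:
SELECT a.title, b.name AS agent
FROM tickets a
INNER JOIN agents b ON a.agent_id = b.id

Result:
title          | agent
---------------+------
Off by one     | Fiona
Race condition | Bob  
Missing icon   | Bob  


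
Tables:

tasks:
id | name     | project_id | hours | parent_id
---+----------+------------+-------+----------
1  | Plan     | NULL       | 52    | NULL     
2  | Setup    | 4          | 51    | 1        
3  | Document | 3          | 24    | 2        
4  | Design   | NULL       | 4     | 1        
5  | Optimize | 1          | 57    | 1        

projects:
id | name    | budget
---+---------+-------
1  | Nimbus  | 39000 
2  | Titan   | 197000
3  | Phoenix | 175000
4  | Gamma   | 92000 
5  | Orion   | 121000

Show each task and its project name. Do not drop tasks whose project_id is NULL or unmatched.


LEFT JOIN keeps every row from tasks (the left table); where project_id has no match in projects, the project columns become NULL. Walk through each task:
  - task 1 (Plan): project_id=NULL, no match -> kept with NULL
  - task 2 (Setup): project_id=4 -> matches Gamma
  - task 3 (Document): project_id=3 -> matches Phoenix
  - task 4 (Design): project_id=NULL, no match -> kept with NULL
  - task 5 (Optimize): project_id=1 -> matches Nimbus
All 5 rows appear; 2 have NULL project.

SQL:
SELECT a.name, b.name AS project
FROM tasks a
LEFT JOIN projects b ON a.project_id = b.id

Result:
name     | project
---------+--------
Plan     | NULL   
Setup    | Gamma  
Document | Phoenix
Design   | NULL   
Optimize | Nimbus 


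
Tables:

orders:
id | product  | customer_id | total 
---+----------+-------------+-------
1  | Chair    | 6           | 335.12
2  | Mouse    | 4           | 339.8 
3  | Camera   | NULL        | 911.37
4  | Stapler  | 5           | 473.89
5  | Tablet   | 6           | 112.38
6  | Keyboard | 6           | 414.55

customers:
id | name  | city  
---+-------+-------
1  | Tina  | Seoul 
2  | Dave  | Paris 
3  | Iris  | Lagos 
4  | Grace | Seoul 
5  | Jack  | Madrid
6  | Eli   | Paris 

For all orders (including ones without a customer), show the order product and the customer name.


LEFT JOIN keeps every row from orders (the left table); where customer_id has no match in customers, the customer columns become NULL. Walk through each order:
  - order 1 (Chair): customer_id=6 -> matches Eli
  - order 2 (Mouse): customer_id=4 -> matches Grace
  - order 3 (Camera): customer_id=NULL, no match -> kept with NULL
  - order 4 (Stapler): customer_id=5 -> matches Jack
  - order 5 (Tablet): customer_id=6 -> matches Eli
  - order 6 (Keyboard): customer_id=6 -> matches Eli
All 6 rows appear; 1 has NULL customer.

SQL:
SELECT a.product, b.name AS customer
FROM orders a
LEFT JOIN customers b ON a.customer_id = b.id

Result:
product  | customer
---------+---------
Chair    | Eli     
Mouse    | Grace   
Camera   | NULL    
Stapler  | Jack    
Tablet   | Eli     
Keyboard | Eli     


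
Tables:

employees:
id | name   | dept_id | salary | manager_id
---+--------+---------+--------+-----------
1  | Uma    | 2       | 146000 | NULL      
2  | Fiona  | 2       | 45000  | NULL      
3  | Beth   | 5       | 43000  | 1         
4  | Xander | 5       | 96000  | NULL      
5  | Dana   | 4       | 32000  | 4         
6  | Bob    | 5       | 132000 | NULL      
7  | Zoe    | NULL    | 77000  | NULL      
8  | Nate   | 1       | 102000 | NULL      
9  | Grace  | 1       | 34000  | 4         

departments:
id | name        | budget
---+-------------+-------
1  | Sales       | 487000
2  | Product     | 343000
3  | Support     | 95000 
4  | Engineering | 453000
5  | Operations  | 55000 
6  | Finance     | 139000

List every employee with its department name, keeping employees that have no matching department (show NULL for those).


LEFT JOIN keeps every row from employees (the left table); where dept_id has no match in departments, the department columns become NULL. Walk through each employee:
  - employee 1 (Uma): dept_id=2 -> matches Product
  - employee 2 (Fiona): dept_id=2 -> matches Product
  - employee 3 (Beth): dept_id=5 -> matches Operations
  - employee 4 (Xander): dept_id=5 -> matches Operations
  - employee 5 (Dana): dept_id=4 -> matches Engineering
  - employee 6 (Bob): dept_id=5 -> matches Operations
  - employee 7 (Zoe): dept_id=NULL, no match -> kept with NULL
  - employee 8 (Nate): dept_id=1 -> matches Sales
  - employee 9 (Grace): dept_id=1 -> matches Sales
All 9 rows appear; 1 has NULL department.

SQL:
SELECT a.name, b.name AS department
FROM employees a
LEFT JOIN departments b ON a.dept_id = b.id

Result:
name   | department 
-------+------------
Uma    | Product    
Fiona  | Product    
Beth   | Operations 
Xander | Operations 
Dana   | Engineering
Bob    | Operations 
Zoe    | NULL       
Nate   | Sales      
Grace  | Sales      


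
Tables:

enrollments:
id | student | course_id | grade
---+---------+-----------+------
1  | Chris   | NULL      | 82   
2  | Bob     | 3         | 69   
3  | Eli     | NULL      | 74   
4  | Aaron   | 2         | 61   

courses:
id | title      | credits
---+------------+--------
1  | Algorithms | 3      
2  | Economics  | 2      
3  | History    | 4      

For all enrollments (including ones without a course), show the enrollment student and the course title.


LEFT JOIN keeps every row from enrollments (the left table); where course_id has no match in courses, the course columns become NULL. Walk through each enrollment:
  - enrollment 1 (Chris): course_id=NULL, no match -> kept with NULL
  - enrollment 2 (Bob): course_id=3 -> matches History
  - enrollment 3 (Eli): course_id=NULL, no match -> kept with NULL
  - enrollment 4 (Aaron): course_id=2 -> matches Economics
All 4 rows appear; 2 have NULL course.

SQL:
SELECT a.student, b.title AS course
FROM enrollments a
LEFT JOIN courses b ON a.course_id = b.id

Result:
student | course   
--------+----------
Chris   | NULL     
Bob     | History  
Eli     | NULL     
Aaron   | Economics


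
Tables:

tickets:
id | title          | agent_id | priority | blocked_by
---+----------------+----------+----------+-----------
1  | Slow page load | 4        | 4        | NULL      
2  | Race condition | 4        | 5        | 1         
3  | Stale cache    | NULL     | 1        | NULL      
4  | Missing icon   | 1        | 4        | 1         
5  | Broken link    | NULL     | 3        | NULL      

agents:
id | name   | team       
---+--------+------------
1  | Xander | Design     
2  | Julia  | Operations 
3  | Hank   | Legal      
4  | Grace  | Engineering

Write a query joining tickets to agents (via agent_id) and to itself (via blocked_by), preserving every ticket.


Two LEFT JOINs from the same base table tickets: one to agents via agent_id, one to tickets itself via blocked_by. Both are LEFT so every ticket is preserved.
Match against agents:
  - ticket 1 (Slow page load): agent_id=4 -> matches Grace
  - ticket 2 (Race condition): agent_id=4 -> matches Grace
  - ticket 3 (Stale cache): agent_id=NULL, no match -> kept with NULL
  - ticket 4 (Missing icon): agent_id=1 -> matches Xander
  - ticket 5 (Broken link): agent_id=NULL, no match -> kept with NULL
Match against tickets (self):
  - ticket 1 (Slow page load): blocked_by=NULL -> NULL
  - ticket 2 (Race condition): blocked_by=1 -> Slow page load
  - ticket 3 (Stale cache): blocked_by=NULL -> NULL
  - ticket 4 (Missing icon): blocked_by=1 -> Slow page load
  - ticket 5 (Broken link): blocked_by=NULL -> NULL

SQL:
SELECT a.title, b.name AS agent, c.title AS blocked_by
FROM tickets a
LEFT JOIN agents b ON a.agent_id = b.id
LEFT JOIN tickets c ON a.blocked_by = c.id

Result:
title          | agent  | blocked_by    
---------------+--------+---------------
Slow page load | Grace  | NULL          
Race condition | Grace  | Slow page load
Stale cache    | NULL   | NULL          
Missing icon   | Xander | Slow page load
Broken link    | NULL   | NULL          


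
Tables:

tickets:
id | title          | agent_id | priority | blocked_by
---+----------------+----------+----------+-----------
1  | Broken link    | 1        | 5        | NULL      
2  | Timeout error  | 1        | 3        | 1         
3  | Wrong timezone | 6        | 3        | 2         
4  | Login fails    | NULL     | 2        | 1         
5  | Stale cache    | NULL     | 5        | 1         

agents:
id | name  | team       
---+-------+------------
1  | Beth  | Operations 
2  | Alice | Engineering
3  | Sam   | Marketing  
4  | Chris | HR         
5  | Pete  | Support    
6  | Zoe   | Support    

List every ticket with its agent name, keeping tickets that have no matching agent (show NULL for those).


LEFT JOIN keeps every row from tickets (the left table); where agent_id has no match in agents, the agent columns become NULL. Walk through each ticket:
  - ticket 1 (Broken link): agent_id=1 -> matches Beth
  - ticket 2 (Timeout error): agent_id=1 -> matches Beth
  - ticket 3 (Wrong timezone): agent_id=6 -> matches Zoe
  - ticket 4 (Login fails): agent_id=NULL, no match -> kept with NULL
  - ticket 5 (Stale cache): agent_id=NULL, no match -> kept with NULL
All 5 rows appear; 2 have NULL agent.

SQL:
SELECT a.title, b.name AS agent
FROM tickets a
LEFT JOIN agents b ON a.agent_id = b.id

Result:
title          | agent
---------------+------
Broken link    | Beth 
Timeout error  | Beth 
Wrong timezone | Zoe  
Login fails    | NULL 
Stale cache    | NULL 


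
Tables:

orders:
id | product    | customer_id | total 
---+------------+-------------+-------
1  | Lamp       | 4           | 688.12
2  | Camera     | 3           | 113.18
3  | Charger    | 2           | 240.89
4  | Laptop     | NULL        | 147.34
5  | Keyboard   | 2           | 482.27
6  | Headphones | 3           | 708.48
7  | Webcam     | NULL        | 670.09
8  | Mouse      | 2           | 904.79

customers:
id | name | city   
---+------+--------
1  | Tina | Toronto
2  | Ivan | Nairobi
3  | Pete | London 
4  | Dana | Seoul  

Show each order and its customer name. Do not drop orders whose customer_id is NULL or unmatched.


LEFT JOIN keeps every row from orders (the left table); where customer_id has no match in customers, the customer columns become NULL. Walk through each order:
  - order 1 (Lamp): customer_id=4 -> matches Dana
  - order 2 (Camera): customer_id=3 -> matches Pete
  - order 3 (Charger): customer_id=2 -> matches Ivan
  - order 4 (Laptop): customer_id=NULL, no match -> kept with NULL
  - order 5 (Keyboard): customer_id=2 -> matches Ivan
  - order 6 (Headphones): customer_id=3 -> matches Pete
  - order 7 (Webcam): customer_id=NULL, no match -> kept with NULL
  - order 8 (Mouse): customer_id=2 -> matches Ivan
All 8 rows appear; 2 have NULL customer.

SQL:
SELECT a.product, b.name AS customer
FROM orders a
LEFT JOIN customers b ON a.customer_id = b.id

Result:
product    | customer
-----------+---------
Lamp       | Dana    
Camera     | Pete    
Charger    | Ivan    
Laptop     | NULL    
Keyboard   | Ivan    
Headphones | Pete    
Webcam     | NULL    
Mouse      | Ivan    


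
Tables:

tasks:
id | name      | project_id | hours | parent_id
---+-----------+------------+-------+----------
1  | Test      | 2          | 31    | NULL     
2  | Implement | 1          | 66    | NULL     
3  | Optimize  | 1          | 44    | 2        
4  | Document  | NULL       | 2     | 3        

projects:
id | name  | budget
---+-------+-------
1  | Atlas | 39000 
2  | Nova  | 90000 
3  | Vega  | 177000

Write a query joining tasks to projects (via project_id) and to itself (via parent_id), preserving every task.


Two LEFT JOINs from the same base table tasks: one to projects via project_id, one to tasks itself via parent_id. Both are LEFT so every task is preserved.
Match against projects:
  - task 1 (Test): project_id=2 -> matches Nova
  - task 2 (Implement): project_id=1 -> matches Atlas
  - task 3 (Optimize): project_id=1 -> matches Atlas
  - task 4 (Document): project_id=NULL, no match -> kept with NULL
Match against tasks (self):
  - task 1 (Test): parent_id=NULL -> NULL
  - task 2 (Implement): parent_id=NULL -> NULL
  - task 3 (Optimize): parent_id=2 -> Implement
  - task 4 (Document): parent_id=3 -> Optimize

SQL:
SELECT a.name, b.name AS project, c.name AS parent
FROM tasks a
LEFT JOIN projects b ON a.project_id = b.id
LEFT JOIN tasks c ON a.parent_id = c.id

Result:
name      | project | parent   
----------+---------+----------
Test      | Nova    | NULL     
Implement | Atlas   | NULL     
Optimize  | Atlas   | Implement
Document  | NULL    | Optimize 


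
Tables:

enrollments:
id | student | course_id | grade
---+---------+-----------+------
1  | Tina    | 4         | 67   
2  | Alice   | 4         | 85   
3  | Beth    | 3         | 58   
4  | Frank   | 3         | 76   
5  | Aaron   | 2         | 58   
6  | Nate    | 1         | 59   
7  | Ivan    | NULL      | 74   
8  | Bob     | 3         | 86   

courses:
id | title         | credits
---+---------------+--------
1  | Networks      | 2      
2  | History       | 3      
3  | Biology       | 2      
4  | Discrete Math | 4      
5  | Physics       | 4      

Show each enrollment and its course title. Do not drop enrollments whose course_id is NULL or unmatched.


LEFT JOIN keeps every row from enrollments (the left table); where course_id has no match in courses, the course columns become NULL. Walk through each enrollment:
  - enrollment 1 (Tina): course_id=4 -> matches Discrete Math
  - enrollment 2 (Alice): course_id=4 -> matches Discrete Math
  - enrollment 3 (Beth): course_id=3 -> matches Biology
  - enrollment 4 (Frank): course_id=3 -> matches Biology
  - enrollment 5 (Aaron): course_id=2 -> matches History
  - enrollment 6 (Nate): course_id=1 -> matches Networks
  - enrollment 7 (Ivan): course_id=NULL, no match -> kept with NULL
  - enrollment 8 (Bob): course_id=3 -> matches Biology
All 8 rows appear; 1 has NULL course.

SQL:
SELECT a.student, b.title AS course
FROM enrollments a
LEFT JOIN courses b ON a.course_id = b.id

Result:
student | course       
--------+--------------
Tina    | Discrete Math
Alice   | Discrete Math
Beth    | Biology      
Frank   | Biology      
Aaron   | History      
Nate    | Networks     
Ivan    | NULL         
Bob     | Biology      


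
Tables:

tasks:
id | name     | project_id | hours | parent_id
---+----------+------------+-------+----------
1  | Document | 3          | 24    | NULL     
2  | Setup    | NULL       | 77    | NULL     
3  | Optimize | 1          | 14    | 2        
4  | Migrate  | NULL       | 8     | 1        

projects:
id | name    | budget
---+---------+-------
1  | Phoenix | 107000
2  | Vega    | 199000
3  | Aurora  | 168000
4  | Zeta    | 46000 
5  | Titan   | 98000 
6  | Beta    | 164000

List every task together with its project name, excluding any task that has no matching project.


INNER JOIN keeps only tasks rows whose project_id matches an id in projects. Walk through each task:
  - task 1 (Document): project_id=3 -> matches Aurora
  - task 2 (Setup): project_id=NULL, no match -> dropped
  - task 3 (Optimize): project_id=1 -> matches Phoenix
  - task 4 (Migrate): project_id=NULL, no match -> dropped
So 2 of 4 rows are dropped.

SQL:
SELECT a.name, b.name AS project
FROM tasks a
INNER JOIN projects b ON a.project_id = b.id

Result:
name     | project
---------+--------
Document | Aurora 
Optimize | Phoenix


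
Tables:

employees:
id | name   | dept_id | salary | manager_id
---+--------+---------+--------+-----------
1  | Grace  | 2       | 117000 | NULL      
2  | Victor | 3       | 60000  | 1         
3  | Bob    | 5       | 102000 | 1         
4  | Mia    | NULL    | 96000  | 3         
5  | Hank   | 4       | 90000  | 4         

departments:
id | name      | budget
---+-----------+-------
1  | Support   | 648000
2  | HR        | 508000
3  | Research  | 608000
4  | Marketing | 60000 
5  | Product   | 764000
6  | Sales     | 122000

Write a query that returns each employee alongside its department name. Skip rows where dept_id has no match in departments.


INNER JOIN keeps only employees rows whose dept_id matches an id in departments. Walk through each employee:
  - employee 1 (Grace): dept_id=2 -> matches HR
  - employee 2 (Victor): dept_id=3 -> matches Research
  - employee 3 (Bob): dept_id=5 -> matches Product
  - employee 4 (Mia): dept_id=NULL, no match -> dropped
  - employee 5 (Hank): dept_id=4 -> matches Marketing
So 1 of 5 rows is dropped.

SQL:
SELECT a.name, b.name AS department
FROM employees a
INNER JOIN departments b ON a.dept_id = b.id

Result:
name   | department
-------+-----------
Grace  | HR        
Victor | Research  
Bob    | Product   
Hank   | Marketing 


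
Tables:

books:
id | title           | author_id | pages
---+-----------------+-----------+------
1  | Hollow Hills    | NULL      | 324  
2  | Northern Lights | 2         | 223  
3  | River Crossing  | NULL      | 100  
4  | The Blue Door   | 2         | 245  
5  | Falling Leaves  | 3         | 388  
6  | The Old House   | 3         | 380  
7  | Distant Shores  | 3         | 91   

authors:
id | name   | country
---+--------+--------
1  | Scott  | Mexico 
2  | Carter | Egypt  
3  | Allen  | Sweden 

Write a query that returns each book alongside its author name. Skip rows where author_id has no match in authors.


INNER JOIN keeps only books rows whose author_id matches an id in authors. Walk through each book:
  - book 1 (Hollow Hills): author_id=NULL, no match -> dropped
  - book 2 (Northern Lights): author_id=2 -> matches Carter
  - book 3 (River Crossing): author_id=NULL, no match -> dropped
  - book 4 (The Blue Door): author_id=2 -> matches Carter
  - book 5 (Falling Leaves): author_id=3 -> matches Allen
  - book 6 (The Old House): author_id=3 -> matches Allen
  - book 7 (Distant Shores): author_id=3 -> matches Allen
So 2 of 7 rows are dropped.

SQL:
SELECT a.title, b.name AS author
FROM books a
INNER JOIN authors b ON a.author_id = b.id

Result:
title           | author
----------------+-------
Northern Lights | Carter
The Blue Door   | Carter
Falling Leaves  | Allen 
The Old House   | Allen 
Distant Shores  | Allen 


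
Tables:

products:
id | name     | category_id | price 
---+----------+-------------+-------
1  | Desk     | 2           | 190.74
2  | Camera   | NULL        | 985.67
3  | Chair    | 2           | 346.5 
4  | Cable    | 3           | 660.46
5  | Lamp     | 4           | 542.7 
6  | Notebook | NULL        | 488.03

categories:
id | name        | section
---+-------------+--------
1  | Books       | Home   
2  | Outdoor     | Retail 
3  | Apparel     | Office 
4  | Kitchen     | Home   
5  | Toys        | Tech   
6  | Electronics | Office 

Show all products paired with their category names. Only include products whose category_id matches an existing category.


INNER JOIN keeps only products rows whose category_id matches an id in categories. Walk through each product:
  - product 1 (Desk): category_id=2 -> matches Outdoor
  - product 2 (Camera): category_id=NULL, no match -> dropped
  - product 3 (Chair): category_id=2 -> matches Outdoor
  - product 4 (Cable): category_id=3 -> matches Apparel
  - product 5 (Lamp): category_id=4 -> matches Kitchen
  - product 6 (Notebook): category_id=NULL, no match -> dropped
So 2 of 6 rows are dropped.

SQL:
SELECT a.name, b.name AS category
FROM products a
INNER JOIN categories b ON a.category_id = b.id

Result:
name  | category
------+---------
Desk  | Outdoor 
Chair | Outdoor 
Cable | Apparel 
Lamp  | Kitchen 


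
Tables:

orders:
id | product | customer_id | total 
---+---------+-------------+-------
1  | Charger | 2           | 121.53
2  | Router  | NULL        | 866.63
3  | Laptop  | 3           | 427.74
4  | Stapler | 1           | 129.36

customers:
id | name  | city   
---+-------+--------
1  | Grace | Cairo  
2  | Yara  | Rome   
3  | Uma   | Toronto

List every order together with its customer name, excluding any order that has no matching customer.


INNER JOIN keeps only orders rows whose customer_id matches an id in customers. Walk through each order:
  - order 1 (Charger): customer_id=2 -> matches Yara
  - order 2 (Router): customer_id=NULL, no match -> dropped
  - order 3 (Laptop): customer_id=3 -> matches Uma
  - order 4 (Stapler): customer_id=1 -> matches Grace
So 1 of 4 rows is dropped.

SQL:
SELECT a.product, b.name AS customer
FROM orders a
INNER JOIN customers b ON a.customer_id = b.id

Result:
product | customer
--------+---------
Charger | Yara    
Laptop  | Uma     
Stapler | Grace   


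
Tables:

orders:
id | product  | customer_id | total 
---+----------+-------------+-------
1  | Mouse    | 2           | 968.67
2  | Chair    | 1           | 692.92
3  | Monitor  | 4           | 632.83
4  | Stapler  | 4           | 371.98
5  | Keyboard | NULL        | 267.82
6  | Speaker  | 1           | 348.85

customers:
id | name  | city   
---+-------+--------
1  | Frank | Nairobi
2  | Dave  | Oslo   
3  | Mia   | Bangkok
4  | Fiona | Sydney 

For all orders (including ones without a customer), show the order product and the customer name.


LEFT JOIN keeps every row from orders (the left table); where customer_id has no match in customers, the customer columns become NULL. Walk through each order:
  - order 1 (Mouse): customer_id=2 -> matches Dave
  - order 2 (Chair): customer_id=1 -> matches Frank
  - order 3 (Monitor): customer_id=4 -> matches Fiona
  - order 4 (Stapler): customer_id=4 -> matches Fiona
  - order 5 (Keyboard): customer_id=NULL, no match -> kept with NULL
  - order 6 (Speaker): customer_id=1 -> matches Frank
All 6 rows appear; 1 has NULL customer.

SQL:
SELECT a.product, b.name AS customer
FROM orders a
LEFT JOIN customers b ON a.customer_id = b.id

Result:
product  | customer
---------+---------
Mouse    | Dave    
Chair    | Frank   
Monitor  | Fiona   
Stapler  | Fiona   
Keyboard | NULL    
Speaker  | Frank   
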